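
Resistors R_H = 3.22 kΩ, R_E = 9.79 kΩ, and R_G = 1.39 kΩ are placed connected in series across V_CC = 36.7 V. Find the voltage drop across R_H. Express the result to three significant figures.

ΣR = 3.22 + 9.79 + 1.39 = 14.40 kΩ.
Voltage divider: V = V_CC · (3.220 / 14.40) = 36.7 × 0.2236 = 8.207 V.

V ≈ 8.21 V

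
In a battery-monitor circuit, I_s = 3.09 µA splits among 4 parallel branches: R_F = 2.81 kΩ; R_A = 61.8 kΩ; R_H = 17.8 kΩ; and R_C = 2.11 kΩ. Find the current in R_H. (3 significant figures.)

Conductances: ΣG = 1/2.81 + 1/61.8 + 1/17.8 + 1/2.11 = 0.9022 (1/kΩ).
Current divider: I(R_H) = I_s · G_k/ΣG = 3.09 × (0.05618/0.9022) = 3.09 × 0.06227 = 0.1924 µA.

I ≈ 0.192 µA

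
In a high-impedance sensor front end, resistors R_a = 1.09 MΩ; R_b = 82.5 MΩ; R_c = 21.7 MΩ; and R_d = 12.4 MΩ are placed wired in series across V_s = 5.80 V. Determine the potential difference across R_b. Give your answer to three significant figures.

V ≈ 4.07 V

Total series resistance ΣR = 1.09 + 82.5 + 21.7 + 12.4 = 117.7 MΩ.
By the voltage-divider rule, V = 5.80 × 82.50/117.7 = 4.066 V.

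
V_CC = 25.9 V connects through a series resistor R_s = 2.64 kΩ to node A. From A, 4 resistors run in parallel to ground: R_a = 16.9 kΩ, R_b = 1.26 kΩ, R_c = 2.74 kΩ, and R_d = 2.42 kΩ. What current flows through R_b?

Equivalent of the parallel group: R_p = 0.6131 kΩ.
V_A = 25.9 × 0.6131/3.253 = 4.881 V.
I(R_b) = V_A / R_b = 4.881/1.26 = 3.874 mA.

I ≈ 3.87 mA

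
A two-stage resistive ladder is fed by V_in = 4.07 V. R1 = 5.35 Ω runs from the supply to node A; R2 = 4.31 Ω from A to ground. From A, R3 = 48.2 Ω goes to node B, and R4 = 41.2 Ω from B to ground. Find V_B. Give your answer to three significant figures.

V_B ≈ 0.815 V

Node A sees R2 in parallel with the series input of stage 2, R3 + R4 = 89.40 Ω.
R2 ‖ (R3+R4) = 4.112 Ω.
V_A = 4.07 × 4.112/(5.35 + 4.112) = 1.769 V.
V_B = V_A × 0.4609 = 0.8151 V.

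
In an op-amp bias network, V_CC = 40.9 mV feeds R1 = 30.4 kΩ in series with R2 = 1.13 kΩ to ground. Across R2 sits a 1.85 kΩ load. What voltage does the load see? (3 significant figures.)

First combine the lower leg with the load: R2 ‖ R_L = 0.7015 kΩ.
Now apply the divider: V_out = 40.9 × 0.02256 = 0.9225 mV.

V_out ≈ 0.923 mV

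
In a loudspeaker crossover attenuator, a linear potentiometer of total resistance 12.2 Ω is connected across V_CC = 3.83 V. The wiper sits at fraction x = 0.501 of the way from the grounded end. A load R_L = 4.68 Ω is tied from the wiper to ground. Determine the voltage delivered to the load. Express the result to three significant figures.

V_out ≈ 1.16 V

Split the track: R_lower = x·R_p = 6.112 Ω, R_upper = (1−x)·R_p = 6.088 Ω.
(x·R_p) ‖ R_L = 2.651 Ω.
Loaded-divider output: V_out = 3.83 × 0.3033 = 1.162 V.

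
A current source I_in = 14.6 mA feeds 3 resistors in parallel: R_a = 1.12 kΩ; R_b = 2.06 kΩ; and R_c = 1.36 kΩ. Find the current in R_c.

Total conductance ΣG = 1/1.12 + 1/2.06 + 1/1.36 = 2.114 (units of 1/kΩ).
R_c takes the fraction G_k/ΣG = 0.7353/2.114 = 0.3479, so I = 14.6 × 0.3479 = 5.079 mA.

I ≈ 5.08 mA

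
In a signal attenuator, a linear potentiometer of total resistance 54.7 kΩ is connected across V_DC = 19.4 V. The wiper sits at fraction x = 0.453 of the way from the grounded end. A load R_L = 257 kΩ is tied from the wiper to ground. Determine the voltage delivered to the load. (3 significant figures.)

V_out ≈ 8.35 V

Lower segment x·R_p = 24.78 kΩ; upper segment (1−x)·R_p = 29.92 kΩ.
R_L loads the lower segment: effective lower R = 22.60 kΩ.
V_out = 19.4 × 22.60/(29.92 + 22.60) = 8.348 V.
(Unloaded: V_out = x·V_DC = 8.79 V.)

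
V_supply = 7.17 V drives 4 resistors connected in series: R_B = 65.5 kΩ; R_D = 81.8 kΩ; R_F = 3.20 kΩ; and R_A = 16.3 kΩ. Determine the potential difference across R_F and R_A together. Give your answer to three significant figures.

V ≈ 0.838 V

ΣR = 65.5 + 81.8 + 3.20 + 16.3 = 166.8 kΩ.
R_{R_F..R_A} = 3.20 + 16.3 = 19.50 kΩ.
By the voltage-divider rule, V = 7.17 × 19.50/166.8 = 0.8382 V.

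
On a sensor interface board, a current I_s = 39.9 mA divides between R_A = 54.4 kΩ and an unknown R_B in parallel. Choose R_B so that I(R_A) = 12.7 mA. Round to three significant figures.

R_B ≈ 25.4 kΩ

In a two-way split, I_A/I_s = R_B/(R_A + R_B).
With f = 0.3183, R_B = R_A · f/(1−f) = 54.4 × 0.4669 = 25.40 kΩ.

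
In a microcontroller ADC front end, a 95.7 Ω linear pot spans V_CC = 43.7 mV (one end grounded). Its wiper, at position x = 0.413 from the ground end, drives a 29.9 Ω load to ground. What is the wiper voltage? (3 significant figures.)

Lower segment x·R_p = 39.52 Ω; upper segment (1−x)·R_p = 56.18 Ω.
R_L loads the lower segment: effective lower R = 17.02 Ω.
Loaded-divider output: V_out = 43.7 × 0.2326 = 10.16 mV.

V_out ≈ 10.2 mV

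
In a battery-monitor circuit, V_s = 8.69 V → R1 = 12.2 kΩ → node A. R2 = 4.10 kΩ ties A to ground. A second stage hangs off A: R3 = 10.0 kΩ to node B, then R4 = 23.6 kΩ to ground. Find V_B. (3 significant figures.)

V_B ≈ 1.41 V

Node A sees R2 in parallel with the series input of stage 2, R3 + R4 = 33.60 kΩ.
Effective lower resistance at A: R2 ‖ 33.60 = 3.654 kΩ.
V_A = 8.69 × 3.654/(12.2 + 3.654) = 2.003 V.
V_B = V_A × 0.7024 = 1.407 V.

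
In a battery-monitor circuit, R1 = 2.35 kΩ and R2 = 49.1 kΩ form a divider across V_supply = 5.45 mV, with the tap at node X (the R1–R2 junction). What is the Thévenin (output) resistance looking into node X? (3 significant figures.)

Looking into X with the source shorted: R_th = R1·R2/(R1+R2) = 2.350 × 49.1/51.45 = 2.243 kΩ.

R_th ≈ 2.24 kΩ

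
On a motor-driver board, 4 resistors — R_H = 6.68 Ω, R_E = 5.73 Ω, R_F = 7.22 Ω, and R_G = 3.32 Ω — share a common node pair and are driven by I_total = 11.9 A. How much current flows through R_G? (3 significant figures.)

I ≈ 4.69 A

Total conductance ΣG = 1/6.68 + 1/5.73 + 1/7.22 + 1/3.32 = 0.7639 (units of 1/Ω).
Current divider: I(R_G) = I_total · G_k/ΣG = 11.9 × (0.3012/0.7639) = 11.9 × 0.3943 = 4.692 A.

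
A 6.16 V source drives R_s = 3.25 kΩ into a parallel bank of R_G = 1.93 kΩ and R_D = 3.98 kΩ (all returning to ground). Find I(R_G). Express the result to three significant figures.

I ≈ 0.912 mA

Combine the parallel branches: R_p = (1/1.93 + 1/3.98)⁻¹ = 1.300 kΩ.
V_A = 6.16 × 1.300/4.550 = 1.760 V.
I(R_G) = V_A / R_G = 1.760/1.93 = 0.9118 mA.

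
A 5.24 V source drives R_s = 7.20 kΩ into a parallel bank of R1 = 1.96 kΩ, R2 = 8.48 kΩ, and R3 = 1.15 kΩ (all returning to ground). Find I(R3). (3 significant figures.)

I ≈ 0.387 mA

Parallel bank: R_p = 1/(1/1.96 + 1/8.48 + 1/1.15) = 0.6677 kΩ.
Node voltage V_A = V_DC · R_p/(R_s + R_p) = 5.24 × 0.08487 = 0.4447 V.
I(R3) = V_A / R3 = 0.4447/1.15 = 0.3867 mA.
(Equivalently: I_total = 0.6660 mA, then current-divider fraction G_k/ΣG = 0.5806.)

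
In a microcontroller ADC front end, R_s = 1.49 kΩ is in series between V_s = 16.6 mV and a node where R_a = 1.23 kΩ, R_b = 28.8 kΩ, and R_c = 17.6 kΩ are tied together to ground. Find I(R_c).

Parallel bank: R_p = 1/(1/1.23 + 1/28.8 + 1/17.6) = 1.106 kΩ.
V_A by voltage divider: V_A = 16.6 × 1.106/(1.49 + 1.106) = 7.071 mV.
I(R_c) = V_A / R_c = 7.071/17.6 = 0.4017 µA.

I ≈ 0.402 µA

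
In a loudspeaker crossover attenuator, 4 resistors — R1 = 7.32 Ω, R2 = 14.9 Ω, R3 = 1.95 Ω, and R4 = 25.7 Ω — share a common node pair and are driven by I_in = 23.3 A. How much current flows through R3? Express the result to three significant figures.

I ≈ 15.8 A

Conductances: ΣG = 1/7.32 + 1/14.9 + 1/1.95 + 1/25.7 = 0.7555 (1/Ω).
R3 takes the fraction G_k/ΣG = 0.5128/0.7555 = 0.6788, so I = 23.3 × 0.6788 = 15.82 A.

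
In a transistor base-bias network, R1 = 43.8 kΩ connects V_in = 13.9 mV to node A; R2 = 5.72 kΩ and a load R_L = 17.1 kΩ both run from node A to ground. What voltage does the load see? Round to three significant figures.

The load sits in parallel with R2, giving an effective lower resistance R2' = R2·R_L/(R2+R_L) = 4.286 kΩ.
Then V_out = V_in · R2'/(R1 + R2') = 13.9 × 4.286/48.09 = 1.239 mV.

V_out ≈ 1.24 mV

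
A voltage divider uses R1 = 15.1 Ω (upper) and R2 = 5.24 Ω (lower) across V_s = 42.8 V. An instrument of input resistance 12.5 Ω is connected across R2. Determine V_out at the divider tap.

V_out ≈ 8.41 V

First combine the lower leg with the load: R2 ‖ R_L = 3.692 Ω.
Voltage divider with the loaded lower leg: V_out = 42.8 × 3.692/(15.1 + 3.692) = 42.8 × 0.1965 = 8.409 V.
(Unloaded it would be 11.0 V; the load pulls it down.)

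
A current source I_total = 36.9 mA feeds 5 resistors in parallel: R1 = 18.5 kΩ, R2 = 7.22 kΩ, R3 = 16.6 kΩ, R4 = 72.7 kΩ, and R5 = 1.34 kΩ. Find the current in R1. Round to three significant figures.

ΣG = 1/18.5 + 1/7.22 + 1/16.6 + 1/72.7 + 1/1.34 = 1.013.
By the current-divider rule, I = I_total · G_k/ΣG = 36.9 × 0.05337 = 1.969 mA.

I ≈ 1.97 mA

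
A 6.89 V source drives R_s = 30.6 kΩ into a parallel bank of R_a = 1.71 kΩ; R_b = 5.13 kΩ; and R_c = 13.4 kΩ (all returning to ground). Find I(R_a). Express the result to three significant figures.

Parallel bank: R_p = 1/(1/1.71 + 1/5.13 + 1/13.4) = 1.170 kΩ.
Node voltage V_A = V_DC · R_p/(R_s + R_p) = 6.89 × 0.03684 = 0.2538 V.
Branch current I = V_A/R_a = 0.2538/1.71 = 0.1484 mA.

I ≈ 0.148 mA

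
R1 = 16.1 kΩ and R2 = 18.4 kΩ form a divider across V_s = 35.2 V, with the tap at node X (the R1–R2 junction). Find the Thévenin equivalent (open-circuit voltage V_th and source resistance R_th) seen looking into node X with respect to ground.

V_th ≈ 18.8 V, R_th ≈ 8.59 kΩ

Open-circuit (no load on X): V_th = V_s · R2/(R1 + R2) = 35.2 × 18.4/(16.10 + 18.4) = 18.77 V.
With V_s suppressed (replaced by a short), R_th = R1 ‖ R2 = (16.10 × 18.4)/(16.10 + 18.4) = 8.587 kΩ.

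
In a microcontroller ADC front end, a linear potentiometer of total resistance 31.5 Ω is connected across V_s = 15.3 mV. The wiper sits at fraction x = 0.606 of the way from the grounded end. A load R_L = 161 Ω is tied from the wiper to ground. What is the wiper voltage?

Lower segment x·R_p = 19.09 Ω; upper segment (1−x)·R_p = 12.41 Ω.
R_L loads the lower segment: effective lower R = 17.07 Ω.
Loaded-divider output: V_out = 15.3 × 0.5790 = 8.858 mV.

V_out ≈ 8.86 mV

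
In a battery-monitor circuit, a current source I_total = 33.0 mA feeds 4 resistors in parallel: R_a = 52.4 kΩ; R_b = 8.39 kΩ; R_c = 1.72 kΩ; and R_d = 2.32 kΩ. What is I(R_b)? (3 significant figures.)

Total conductance ΣG = 1/52.4 + 1/8.39 + 1/1.72 + 1/2.32 = 1.151 (units of 1/kΩ).
Current divider: I(R_b) = I_total · G_k/ΣG = 33.0 × (0.1192/1.151) = 33.0 × 0.1036 = 3.418 mA.

I ≈ 3.42 mA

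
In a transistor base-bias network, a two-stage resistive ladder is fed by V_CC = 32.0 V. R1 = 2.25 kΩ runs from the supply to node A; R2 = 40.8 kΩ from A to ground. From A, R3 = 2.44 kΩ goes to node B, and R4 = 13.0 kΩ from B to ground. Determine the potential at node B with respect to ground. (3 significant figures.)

V_B ≈ 22.4 V

The second stage (R3 + R4 = 15.44 kΩ) loads node A in parallel with R2.
R2 ‖ (R3+R4) = 11.20 kΩ.
V_A = 32.0 × 11.20/(2.25 + 11.20) = 26.65 V.
V_B = V_A × 0.8420 = 22.44 V.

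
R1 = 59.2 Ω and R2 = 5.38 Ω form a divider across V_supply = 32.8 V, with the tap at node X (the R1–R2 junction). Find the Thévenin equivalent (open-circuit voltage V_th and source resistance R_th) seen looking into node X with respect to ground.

Open-circuit (no load on X): V_th = V_supply · R2/(R1 + R2) = 32.8 × 5.38/(59.20 + 5.38) = 2.732 V.
Looking into X with the source shorted: R_th = R1·R2/(R1+R2) = 59.20 × 5.38/64.58 = 4.932 Ω.

V_th ≈ 2.73 V, R_th ≈ 4.93 Ω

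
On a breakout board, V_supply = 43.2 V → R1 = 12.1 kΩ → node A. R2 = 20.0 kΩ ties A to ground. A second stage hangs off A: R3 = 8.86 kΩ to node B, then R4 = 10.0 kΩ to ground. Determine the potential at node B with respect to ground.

V_B ≈ 10.2 V

The second stage (R3 + R4 = 18.86 kΩ) loads node A in parallel with R2.
R2 ‖ (R3+R4) = 9.707 kΩ.
So V_A = 43.2 × 0.4451 = 19.23 V.
Then the unloaded second divider: V_B = V_A × R4/(R3+R4) = 19.23 × 0.5302 = 10.20 V.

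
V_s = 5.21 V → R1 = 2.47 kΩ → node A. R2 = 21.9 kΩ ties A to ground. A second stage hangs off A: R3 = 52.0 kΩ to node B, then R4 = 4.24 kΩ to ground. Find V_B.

V_B ≈ 0.340 V

Looking into the second stage from A: R3 + R4 = 56.24 kΩ appears in parallel with R2.
R2 ‖ (R3+R4) = 15.76 kΩ.
First divider: V_A = V_s · 15.76/(2.47 + 15.76) = 4.504 V.
Stage 2 is unloaded, so V_B = V_A · R4/(R3+R4) = 4.504 × 4.24/56.24 = 0.3396 V.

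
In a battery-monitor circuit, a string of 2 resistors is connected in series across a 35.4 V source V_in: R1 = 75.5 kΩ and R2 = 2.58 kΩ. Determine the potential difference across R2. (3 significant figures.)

Total series resistance ΣR = 75.5 + 2.58 = 78.08 kΩ.
Voltage divider: V = V_in · (2.580 / 78.08) = 35.4 × 0.03304 = 1.170 V.

V ≈ 1.17 V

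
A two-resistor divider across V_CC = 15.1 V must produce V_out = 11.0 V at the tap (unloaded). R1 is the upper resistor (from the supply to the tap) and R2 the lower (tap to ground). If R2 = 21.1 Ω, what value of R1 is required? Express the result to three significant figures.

R1 ≈ 7.86 Ω

Required fraction k = V_out/V_CC = 0.7285.
Rearranging, R1 = R2·(1−k)/k = 21.1 × 0.3727 = 7.865 Ω.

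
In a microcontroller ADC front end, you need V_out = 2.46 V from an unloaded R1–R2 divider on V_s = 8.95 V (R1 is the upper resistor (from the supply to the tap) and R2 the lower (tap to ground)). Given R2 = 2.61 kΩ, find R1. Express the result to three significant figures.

R1 ≈ 6.89 kΩ

Required fraction k = V_out/V_s = 0.2749.
So R1 = R2 · (V_s/V_out − 1) = 2.61 × (8.95/2.46 − 1) = 2.61 × 2.638 = 6.886 kΩ.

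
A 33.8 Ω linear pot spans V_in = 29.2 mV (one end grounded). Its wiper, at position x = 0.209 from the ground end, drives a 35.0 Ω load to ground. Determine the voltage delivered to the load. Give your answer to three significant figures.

V_out ≈ 5.26 mV

Lower segment x·R_p = 7.064 Ω; upper segment (1−x)·R_p = 26.74 Ω.
Lower segment in parallel with the load: 7.064 ‖ 35.0 = 5.878 Ω.
Loaded-divider output: V_out = 29.2 × 0.1802 = 5.263 mV.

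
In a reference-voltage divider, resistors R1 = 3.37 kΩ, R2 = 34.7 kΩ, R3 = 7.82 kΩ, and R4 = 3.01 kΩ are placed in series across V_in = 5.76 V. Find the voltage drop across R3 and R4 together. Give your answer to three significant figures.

Total series resistance ΣR = 3.37 + 34.7 + 7.82 + 3.01 = 48.90 kΩ.
R_{R3..R4} = 7.82 + 3.01 = 10.83 kΩ.
Voltage divider: V = V_in · (10.83 / 48.90) = 5.76 × 0.2215 = 1.276 V.

V ≈ 1.28 V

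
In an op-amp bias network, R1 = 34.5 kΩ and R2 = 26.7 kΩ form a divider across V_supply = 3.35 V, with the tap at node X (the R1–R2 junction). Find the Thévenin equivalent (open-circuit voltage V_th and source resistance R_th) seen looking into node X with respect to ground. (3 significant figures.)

V_th ≈ 1.46 V, R_th ≈ 15.1 kΩ

Open-circuit (no load on X): V_th = V_supply · R2/(R1 + R2) = 3.35 × 26.7/(34.50 + 26.7) = 1.462 V.
Looking into X with the source shorted: R_th = R1·R2/(R1+R2) = 34.50 × 26.7/61.20 = 15.05 kΩ.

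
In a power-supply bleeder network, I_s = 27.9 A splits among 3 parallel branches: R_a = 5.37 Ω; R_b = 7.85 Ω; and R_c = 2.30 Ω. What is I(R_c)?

Total conductance ΣG = 1/5.37 + 1/7.85 + 1/2.30 = 0.7484 (units of 1/Ω).
R_c takes the fraction G_k/ΣG = 0.4348/0.7484 = 0.5810, so I = 27.9 × 0.5810 = 16.21 A.

I ≈ 16.2 A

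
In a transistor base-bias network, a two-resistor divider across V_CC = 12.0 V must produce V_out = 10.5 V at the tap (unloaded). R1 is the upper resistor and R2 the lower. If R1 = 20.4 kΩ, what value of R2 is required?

Required fraction k = V_out/V_CC = 0.8750.
Rearranging, R2 = R1·k/(1−k) = 20.4 × 7.000 = 142.8 kΩ.

R2 ≈ 143 kΩ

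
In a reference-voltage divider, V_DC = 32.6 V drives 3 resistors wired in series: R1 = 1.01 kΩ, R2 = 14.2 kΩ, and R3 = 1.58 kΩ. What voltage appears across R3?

Total series resistance ΣR = 1.01 + 14.2 + 1.58 = 16.79 kΩ.
By the voltage-divider rule, V = 32.6 × 1.580/16.79 = 3.068 V.

V ≈ 3.07 V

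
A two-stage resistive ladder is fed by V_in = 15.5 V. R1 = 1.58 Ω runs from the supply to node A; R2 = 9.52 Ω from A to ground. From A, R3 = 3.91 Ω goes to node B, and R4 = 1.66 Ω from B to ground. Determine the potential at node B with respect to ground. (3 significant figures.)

V_B ≈ 3.19 V

Looking into the second stage from A: R3 + R4 = 5.570 Ω appears in parallel with R2.
Effective lower resistance at A: R2 ‖ 5.570 = 3.514 Ω.
First divider: V_A = V_in · 3.514/(1.58 + 3.514) = 10.69 V.
Then the unloaded second divider: V_B = V_A × R4/(R3+R4) = 10.69 × 0.2980 = 3.187 V.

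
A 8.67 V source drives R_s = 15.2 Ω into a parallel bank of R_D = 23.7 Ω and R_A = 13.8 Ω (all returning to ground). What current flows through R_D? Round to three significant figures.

I ≈ 0.133 A

Combine the parallel branches: R_p = (1/23.7 + 1/13.8)⁻¹ = 8.722 Ω.
Node voltage V_A = V_in · R_p/(R_s + R_p) = 8.67 × 0.3646 = 3.161 V.
Branch current I = V_A/R_D = 3.161/23.7 = 0.1334 A.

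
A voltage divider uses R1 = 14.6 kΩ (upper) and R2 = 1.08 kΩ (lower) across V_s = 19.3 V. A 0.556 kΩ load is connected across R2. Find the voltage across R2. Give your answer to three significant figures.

V_out ≈ 0.473 V

R2 ‖ R_L = (1.08 × 0.556)/(1.08 + 0.556) = 0.3670 kΩ.
Now apply the divider: V_out = 19.3 × 0.02452 = 0.4733 V.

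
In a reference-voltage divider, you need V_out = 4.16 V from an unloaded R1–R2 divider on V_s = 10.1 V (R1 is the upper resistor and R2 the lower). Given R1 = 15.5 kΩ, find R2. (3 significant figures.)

The divider ratio is R2/(R1+R2) = 4.16/10.1 = 0.4119.
R2 = R1 · 0.4119/(1 − 0.4119) = 10.86 kΩ.

R2 ≈ 10.9 kΩ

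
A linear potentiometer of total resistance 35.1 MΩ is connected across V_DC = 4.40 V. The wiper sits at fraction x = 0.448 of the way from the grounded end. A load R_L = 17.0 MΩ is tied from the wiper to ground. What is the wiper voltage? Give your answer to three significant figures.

V_out ≈ 1.30 V

Lower segment x·R_p = 15.72 MΩ; upper segment (1−x)·R_p = 19.38 MΩ.
Lower segment in parallel with the load: 15.72 ‖ 17.0 = 8.169 MΩ.
V_out = 4.40 × 8.169/(19.38 + 8.169) = 1.305 V.
(Unloaded: V_out = x·V_DC = 1.97 V.)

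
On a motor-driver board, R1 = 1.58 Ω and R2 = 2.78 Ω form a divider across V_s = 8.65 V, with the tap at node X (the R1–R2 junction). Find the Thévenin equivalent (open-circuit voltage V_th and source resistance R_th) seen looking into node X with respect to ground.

With X open, the divider is unloaded: V_th = 8.65 × 2.78/4.360 = 5.515 V.
With V_s suppressed (replaced by a short), R_th = R1 ‖ R2 = (1.580 × 2.78)/(1.580 + 2.78) = 1.007 Ω.

V_th ≈ 5.52 V, R_th ≈ 1.01 Ω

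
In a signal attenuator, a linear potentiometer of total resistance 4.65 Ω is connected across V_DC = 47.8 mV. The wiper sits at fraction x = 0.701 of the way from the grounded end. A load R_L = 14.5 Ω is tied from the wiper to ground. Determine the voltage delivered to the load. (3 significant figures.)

V_out ≈ 31.4 mV

The pot divides into 1.390 Ω above the wiper and 3.260 Ω below.
R_L loads the lower segment: effective lower R = 2.661 Ω.
Loaded-divider output: V_out = 47.8 × 0.6568 = 31.40 mV.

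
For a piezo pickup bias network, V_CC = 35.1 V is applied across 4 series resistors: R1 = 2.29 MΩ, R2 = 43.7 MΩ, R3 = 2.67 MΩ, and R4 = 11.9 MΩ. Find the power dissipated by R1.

P ≈ 0.769 µW

ΣR = 60.56 MΩ → I = 35.1/60.56 = 0.5796 µA.
P(R1) = I²·R1 = (0.5796)² × 2.29 = 0.7693 µW.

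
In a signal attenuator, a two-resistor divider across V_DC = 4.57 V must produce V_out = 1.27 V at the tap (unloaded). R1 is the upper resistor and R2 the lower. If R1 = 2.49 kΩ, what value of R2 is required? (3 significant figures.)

V_out/V_DC = R2/(R1+R2) = 0.2779.
So R2 = R1 · V_out/(V_DC − V_out) = 2.49 × 1.27/(4.57 − 1.27) = 2.49 × 0.3848 = 0.9583 kΩ.

R2 ≈ 0.958 kΩ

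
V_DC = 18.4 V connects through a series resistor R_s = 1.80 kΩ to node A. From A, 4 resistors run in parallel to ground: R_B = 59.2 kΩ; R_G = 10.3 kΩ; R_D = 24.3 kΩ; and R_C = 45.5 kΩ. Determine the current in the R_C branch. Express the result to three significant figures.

Parallel bank: R_p = 1/(1/59.2 + 1/10.3 + 1/24.3 + 1/45.5) = 5.646 kΩ.
V_A by voltage divider: V_A = 18.4 × 5.646/(1.80 + 5.646) = 13.95 V.
Branch current I = V_A/R_C = 13.95/45.5 = 0.3066 mA.
(Equivalently: I_total = 2.471 mA, then current-divider fraction G_k/ΣG = 0.1241.)

I ≈ 0.307 mA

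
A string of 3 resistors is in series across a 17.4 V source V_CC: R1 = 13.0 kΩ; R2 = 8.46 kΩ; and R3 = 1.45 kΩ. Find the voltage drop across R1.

Total series resistance ΣR = 13.0 + 8.46 + 1.45 = 22.91 kΩ.
By the voltage-divider rule, V = 17.4 × 13.00/22.91 = 9.873 V.

V ≈ 9.87 V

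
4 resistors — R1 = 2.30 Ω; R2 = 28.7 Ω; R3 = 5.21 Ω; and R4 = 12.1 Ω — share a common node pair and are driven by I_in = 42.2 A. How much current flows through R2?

I ≈ 1.98 A

Conductances: ΣG = 1/2.30 + 1/28.7 + 1/5.21 + 1/12.1 = 0.7442 (1/Ω).
R2 takes the fraction G_k/ΣG = 0.03484/0.7442 = 0.04682, so I = 42.2 × 0.04682 = 1.976 A.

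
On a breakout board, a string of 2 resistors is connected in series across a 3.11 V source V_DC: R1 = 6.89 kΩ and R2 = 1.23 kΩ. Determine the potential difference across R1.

Series total: ΣR = 6.89 + 1.23 = 8.120 kΩ.
By the voltage-divider rule, V = 3.11 × 6.890/8.120 = 2.639 V.

V ≈ 2.64 V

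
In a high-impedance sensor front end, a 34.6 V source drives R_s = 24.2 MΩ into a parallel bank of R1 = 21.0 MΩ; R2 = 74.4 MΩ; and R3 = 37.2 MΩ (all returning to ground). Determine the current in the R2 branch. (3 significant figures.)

I ≈ 0.149 µA

Equivalent of the parallel group: R_p = 11.37 MΩ.
V_A = 34.6 × 11.37/35.57 = 11.06 V.
Branch current I = V_A/R2 = 11.06/74.4 = 0.1487 µA.
(Check via current divider: I_total = 0.9727 µA; share G_k/ΣG = 0.1528 → same result.)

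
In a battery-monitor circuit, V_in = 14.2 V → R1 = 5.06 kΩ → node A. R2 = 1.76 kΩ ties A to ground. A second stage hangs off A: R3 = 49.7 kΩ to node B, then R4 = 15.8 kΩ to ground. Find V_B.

The second stage (R3 + R4 = 65.50 kΩ) loads node A in parallel with R2.
R2 ‖ (R3+R4) = 1.714 kΩ.
First divider: V_A = V_in · 1.714/(5.06 + 1.714) = 3.593 V.
Stage 2 is unloaded, so V_B = V_A · R4/(R3+R4) = 3.593 × 15.8/65.50 = 0.8667 V.

V_B ≈ 0.867 V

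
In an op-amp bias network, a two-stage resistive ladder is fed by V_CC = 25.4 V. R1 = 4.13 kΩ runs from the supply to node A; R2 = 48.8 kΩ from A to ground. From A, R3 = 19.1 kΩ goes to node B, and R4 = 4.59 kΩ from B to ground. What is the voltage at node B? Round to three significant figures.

V_B ≈ 3.91 V

Looking into the second stage from A: R3 + R4 = 23.69 kΩ appears in parallel with R2.
R2 ‖ (R3+R4) = 15.95 kΩ.
V_A = 25.4 × 15.95/(4.13 + 15.95) = 20.18 V.
Then the unloaded second divider: V_B = V_A × R4/(R3+R4) = 20.18 × 0.1938 = 3.909 V.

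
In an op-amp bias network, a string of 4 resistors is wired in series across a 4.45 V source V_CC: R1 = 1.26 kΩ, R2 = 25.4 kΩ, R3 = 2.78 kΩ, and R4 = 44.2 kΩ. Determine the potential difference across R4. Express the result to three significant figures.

ΣR = 1.26 + 25.4 + 2.78 + 44.2 = 73.64 kΩ.
Voltage divider: V = V_CC · (44.20 / 73.64) = 4.45 × 0.6002 = 2.671 V.

V ≈ 2.67 V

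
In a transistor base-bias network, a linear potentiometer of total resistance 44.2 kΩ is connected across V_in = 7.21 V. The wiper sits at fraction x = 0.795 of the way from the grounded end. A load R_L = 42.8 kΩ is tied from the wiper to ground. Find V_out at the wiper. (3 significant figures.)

Split the track: R_lower = x·R_p = 35.14 kΩ, R_upper = (1−x)·R_p = 9.061 kΩ.
(x·R_p) ‖ R_L = 19.30 kΩ.
V_out = 7.21 × 19.30/(9.061 + 19.30) = 4.906 V.

V_out ≈ 4.91 V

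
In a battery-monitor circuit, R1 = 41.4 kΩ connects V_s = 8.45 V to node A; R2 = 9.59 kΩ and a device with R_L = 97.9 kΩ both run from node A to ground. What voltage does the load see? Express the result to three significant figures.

The load sits in parallel with R2, giving an effective lower resistance R2' = R2·R_L/(R2+R_L) = 8.734 kΩ.
Then V_out = V_s · R2'/(R1 + R2') = 8.45 × 8.734/50.13 = 1.472 V.

V_out ≈ 1.47 V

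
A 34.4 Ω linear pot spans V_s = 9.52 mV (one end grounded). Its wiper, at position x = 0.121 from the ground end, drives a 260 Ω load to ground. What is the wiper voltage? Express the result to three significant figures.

V_out ≈ 1.14 mV

Lower segment x·R_p = 4.162 Ω; upper segment (1−x)·R_p = 30.24 Ω.
R_L loads the lower segment: effective lower R = 4.097 Ω.
V_out = 9.52 × 4.097/(30.24 + 4.097) = 1.136 mV.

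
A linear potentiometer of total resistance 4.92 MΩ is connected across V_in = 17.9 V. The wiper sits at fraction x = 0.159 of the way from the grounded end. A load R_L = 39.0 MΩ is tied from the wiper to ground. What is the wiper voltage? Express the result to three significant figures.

V_out ≈ 2.80 V

The pot divides into 4.138 MΩ above the wiper and 0.7823 MΩ below.
Lower segment in parallel with the load: 0.7823 ‖ 39.0 = 0.7669 MΩ.
V_out = 17.9 × 0.7669/(4.138 + 0.7669) = 2.799 V.
(Unloaded: V_out = x·V_in = 2.85 V.)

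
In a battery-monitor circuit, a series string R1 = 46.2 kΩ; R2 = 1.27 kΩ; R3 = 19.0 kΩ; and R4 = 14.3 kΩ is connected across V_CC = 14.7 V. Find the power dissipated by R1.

P ≈ 1.53 mW

ΣR = 80.77 kΩ → I = 14.7/80.77 = 0.1820 mA.
P(R1) = I²·R1 = (0.1820)² × 46.2 = 1.530 mW.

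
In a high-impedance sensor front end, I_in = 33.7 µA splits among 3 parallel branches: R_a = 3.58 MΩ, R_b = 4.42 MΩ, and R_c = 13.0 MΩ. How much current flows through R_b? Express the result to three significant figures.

ΣG = 1/3.58 + 1/4.42 + 1/13.0 = 0.5825.
R_b takes the fraction G_k/ΣG = 0.2262/0.5825 = 0.3884, so I = 33.7 × 0.3884 = 13.09 µA.

I ≈ 13.1 µA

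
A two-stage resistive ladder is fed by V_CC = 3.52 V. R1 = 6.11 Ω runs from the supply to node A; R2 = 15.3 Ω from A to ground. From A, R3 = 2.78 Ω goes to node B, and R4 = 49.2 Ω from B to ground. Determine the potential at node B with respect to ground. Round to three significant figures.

V_B ≈ 2.20 V

The second stage (R3 + R4 = 51.98 Ω) loads node A in parallel with R2.
R2 ‖ (R3+R4) = 11.82 Ω.
First divider: V_A = V_CC · 11.82/(6.11 + 11.82) = 2.321 V.
Then the unloaded second divider: V_B = V_A × R4/(R3+R4) = 2.321 × 0.9465 = 2.196 V.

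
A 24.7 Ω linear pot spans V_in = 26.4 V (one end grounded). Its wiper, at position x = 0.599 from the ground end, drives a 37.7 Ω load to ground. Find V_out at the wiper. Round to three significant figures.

Lower segment x·R_p = 14.80 Ω; upper segment (1−x)·R_p = 9.905 Ω.
(x·R_p) ‖ R_L = 10.63 Ω.
Then V_out = V_in · 10.63/(9.905 + 10.63) = 13.66 V.

V_out ≈ 13.7 V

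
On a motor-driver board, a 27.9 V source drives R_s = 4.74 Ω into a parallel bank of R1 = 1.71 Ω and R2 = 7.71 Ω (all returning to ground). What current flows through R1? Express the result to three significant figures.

Equivalent of the parallel group: R_p = 1.400 Ω.
Node voltage V_A = V_CC · R_p/(R_s + R_p) = 27.9 × 0.2280 = 6.360 V.
I(R1) = V_A / R1 = 6.360/1.71 = 3.719 A.
(Equivalently: I_total = 4.544 A, then current-divider fraction G_k/ΣG = 0.8185.)

I ≈ 3.72 A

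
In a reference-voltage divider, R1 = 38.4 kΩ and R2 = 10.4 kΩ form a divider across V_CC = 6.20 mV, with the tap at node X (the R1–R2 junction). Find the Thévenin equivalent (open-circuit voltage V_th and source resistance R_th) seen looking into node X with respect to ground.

V_th is the unloaded tap voltage: V_CC · R2/(R1+R2) = 6.20 × 0.2131 = 1.321 mV.
Zeroing V_CC shorts the top of R1 to ground, so R_th = R1 ‖ R2 = 8.184 kΩ.

V_th ≈ 1.32 mV, R_th ≈ 8.18 kΩ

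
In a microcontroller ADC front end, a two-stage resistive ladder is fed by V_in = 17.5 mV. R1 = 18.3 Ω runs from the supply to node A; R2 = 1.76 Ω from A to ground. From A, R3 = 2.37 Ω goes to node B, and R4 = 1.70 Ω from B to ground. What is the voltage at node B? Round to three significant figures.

The second stage (R3 + R4 = 4.070 Ω) loads node A in parallel with R2.
R2 ‖ (R3+R4) = 1.229 Ω.
V_A = 17.5 × 1.229/(18.3 + 1.229) = 1.101 mV.
V_B = V_A × 0.4177 = 0.4599 mV.

V_B ≈ 0.460 mV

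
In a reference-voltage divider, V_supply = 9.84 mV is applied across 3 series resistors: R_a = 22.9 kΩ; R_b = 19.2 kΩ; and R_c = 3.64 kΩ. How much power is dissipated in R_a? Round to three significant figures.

ΣR = 45.74 kΩ → I = 9.84/45.74 = 0.2151 µA.
V(R_a) = I·R = 4.926 mV; P = V·I = 4.926 × 0.2151 = 1.060 nW.

P ≈ 1.06 nW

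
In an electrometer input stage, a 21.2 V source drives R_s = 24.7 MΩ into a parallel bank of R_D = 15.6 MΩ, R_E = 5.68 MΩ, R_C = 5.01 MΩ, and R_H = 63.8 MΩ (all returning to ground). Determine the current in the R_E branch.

Parallel bank: R_p = 1/(1/15.6 + 1/5.68 + 1/5.01 + 1/63.8) = 2.196 MΩ.
Node voltage V_A = V_CC · R_p/(R_s + R_p) = 21.2 × 0.08164 = 1.731 V.
I(R_E) = V_A / R_E = 1.731/5.68 = 0.3047 µA.

I ≈ 0.305 µA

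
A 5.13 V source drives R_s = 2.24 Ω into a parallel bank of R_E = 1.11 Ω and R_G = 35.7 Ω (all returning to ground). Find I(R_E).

I ≈ 1.50 A

Parallel bank: R_p = 1/(1/1.11 + 1/35.7) = 1.077 Ω.
V_A by voltage divider: V_A = 5.13 × 1.077/(2.24 + 1.077) = 1.665 V.
I(R_E) = V_A / R_E = 1.665/1.11 = 1.500 A.
(Equivalently: I_total = 1.547 A, then current-divider fraction G_k/ΣG = 0.9698.)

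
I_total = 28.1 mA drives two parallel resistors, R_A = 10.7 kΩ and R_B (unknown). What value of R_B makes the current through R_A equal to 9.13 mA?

In a two-way split, I_A/I_total = R_B/(R_A + R_B).
9.13/28.1 = R_B/(R_A + R_B) → R_B = R_A · (0.3249)/(1 − 0.3249) = 10.7 × 0.4813 = 5.150 kΩ.

R_B ≈ 5.15 kΩ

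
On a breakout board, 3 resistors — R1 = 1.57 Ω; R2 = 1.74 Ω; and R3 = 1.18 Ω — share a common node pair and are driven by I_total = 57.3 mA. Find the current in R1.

ΣG = 1/1.57 + 1/1.74 + 1/1.18 = 2.059.
By the current-divider rule, I = I_total · G_k/ΣG = 57.3 × 0.3093 = 17.72 mA.

I ≈ 17.7 mA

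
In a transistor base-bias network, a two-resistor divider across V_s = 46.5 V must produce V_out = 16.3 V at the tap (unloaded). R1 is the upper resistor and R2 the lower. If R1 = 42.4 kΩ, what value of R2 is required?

R2 ≈ 22.9 kΩ

Required fraction k = V_out/V_s = 0.3505.
Rearranging, R2 = R1·k/(1−k) = 42.4 × 0.5397 = 22.88 kΩ.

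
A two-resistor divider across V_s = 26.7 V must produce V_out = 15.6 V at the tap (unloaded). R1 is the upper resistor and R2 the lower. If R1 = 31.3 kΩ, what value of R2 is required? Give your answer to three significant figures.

V_out/V_s = R2/(R1+R2) = 0.5843.
So R2 = R1 · V_out/(V_s − V_out) = 31.3 × 15.6/(26.7 − 15.6) = 31.3 × 1.405 = 43.99 kΩ.

R2 ≈ 44.0 kΩ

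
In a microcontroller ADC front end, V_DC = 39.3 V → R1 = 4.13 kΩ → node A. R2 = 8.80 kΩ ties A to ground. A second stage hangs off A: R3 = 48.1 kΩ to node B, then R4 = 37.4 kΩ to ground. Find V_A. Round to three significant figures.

V_A ≈ 25.9 V

Looking into the second stage from A: R3 + R4 = 85.50 kΩ appears in parallel with R2.
R2 ‖ (R3+R4) = 7.979 kΩ.
So V_A = 39.3 × 0.6589 = 25.90 V.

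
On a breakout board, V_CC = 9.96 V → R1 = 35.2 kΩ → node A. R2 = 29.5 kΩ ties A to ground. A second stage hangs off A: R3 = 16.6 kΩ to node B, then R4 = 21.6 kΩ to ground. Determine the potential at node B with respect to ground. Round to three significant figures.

V_B ≈ 1.81 V

Looking into the second stage from A: R3 + R4 = 38.20 kΩ appears in parallel with R2.
Effective lower resistance at A: R2 ‖ 38.20 = 16.65 kΩ.
So V_A = 9.96 × 0.3211 = 3.198 V.
Then the unloaded second divider: V_B = V_A × R4/(R3+R4) = 3.198 × 0.5654 = 1.808 V.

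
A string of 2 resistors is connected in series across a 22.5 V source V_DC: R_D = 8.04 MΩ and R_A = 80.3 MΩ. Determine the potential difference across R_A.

Series total: ΣR = 8.04 + 80.3 = 88.34 MΩ.
V = V_DC · R/ΣR = 22.5 × 0.9090 = 20.45 V.

V ≈ 20.5 V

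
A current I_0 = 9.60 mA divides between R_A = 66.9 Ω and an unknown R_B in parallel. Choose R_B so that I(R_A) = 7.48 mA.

Two-branch current divider: I_A = I_0 · R_B/(R_A + R_B).
7.48/9.60 = R_B/(R_A + R_B) → R_B = R_A · (0.7792)/(1 − 0.7792) = 66.9 × 3.528 = 236.0 Ω.

R_B ≈ 236 Ω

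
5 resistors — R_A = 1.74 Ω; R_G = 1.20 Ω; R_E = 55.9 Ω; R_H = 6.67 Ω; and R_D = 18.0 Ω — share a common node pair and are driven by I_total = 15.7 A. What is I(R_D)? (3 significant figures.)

I ≈ 0.535 A

Total conductance ΣG = 1/1.74 + 1/1.20 + 1/55.9 + 1/6.67 + 1/18.0 = 1.631 (units of 1/Ω).
Current divider: I(R_D) = I_total · G_k/ΣG = 15.7 × (0.05556/1.631) = 15.7 × 0.03405 = 0.5346 A.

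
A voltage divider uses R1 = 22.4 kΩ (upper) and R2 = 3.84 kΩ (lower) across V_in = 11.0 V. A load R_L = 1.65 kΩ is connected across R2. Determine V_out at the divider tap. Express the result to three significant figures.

The load sits in parallel with R2, giving an effective lower resistance R2' = R2·R_L/(R2+R_L) = 1.154 kΩ.
Now apply the divider: V_out = 11.0 × 0.04900 = 0.5390 V.

V_out ≈ 0.539 V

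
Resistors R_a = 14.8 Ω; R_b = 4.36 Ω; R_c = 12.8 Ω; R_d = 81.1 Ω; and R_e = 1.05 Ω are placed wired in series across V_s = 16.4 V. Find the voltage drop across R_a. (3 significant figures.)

V ≈ 2.13 V

Total series resistance ΣR = 14.8 + 4.36 + 12.8 + 81.1 + 1.05 = 114.1 Ω.
Voltage divider: V = V_s · (14.80 / 114.1) = 16.4 × 0.1297 = 2.127 V.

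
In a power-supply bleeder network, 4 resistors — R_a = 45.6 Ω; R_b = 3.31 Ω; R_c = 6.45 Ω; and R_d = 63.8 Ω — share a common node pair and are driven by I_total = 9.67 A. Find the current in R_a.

I ≈ 0.429 A

ΣG = 1/45.6 + 1/3.31 + 1/6.45 + 1/63.8 = 0.4948.
By the current-divider rule, I = I_total · G_k/ΣG = 9.67 × 0.04432 = 0.4286 A.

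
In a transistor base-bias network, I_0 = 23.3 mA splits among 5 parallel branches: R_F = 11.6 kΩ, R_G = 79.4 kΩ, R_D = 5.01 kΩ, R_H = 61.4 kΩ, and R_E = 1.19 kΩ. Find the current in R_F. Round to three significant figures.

I ≈ 1.74 mA

ΣG = 1/11.6 + 1/79.4 + 1/5.01 + 1/61.4 + 1/1.19 = 1.155.
By the current-divider rule, I = I_0 · G_k/ΣG = 23.3 × 0.07464 = 1.739 mA.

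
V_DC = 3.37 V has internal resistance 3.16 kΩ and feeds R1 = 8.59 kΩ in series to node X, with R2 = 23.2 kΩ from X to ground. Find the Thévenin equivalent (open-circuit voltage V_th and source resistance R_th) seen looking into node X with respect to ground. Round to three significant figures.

V_th ≈ 2.24 V, R_th ≈ 7.80 kΩ

R1' = 3.16 + 8.59 = 11.75 kΩ (source resistance + R1).
With X open, the divider is unloaded: V_th = 3.37 × 23.2/34.95 = 2.237 V.
Zeroing V_DC shorts the top of R1' to ground, so R_th = R1' ‖ R2 = 7.800 kΩ.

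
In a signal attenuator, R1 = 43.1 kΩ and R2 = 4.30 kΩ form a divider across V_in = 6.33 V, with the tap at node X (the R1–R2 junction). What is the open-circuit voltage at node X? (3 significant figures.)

With X open, the divider is unloaded: V_th = 6.33 × 4.30/47.40 = 0.5742 V.

V_th ≈ 0.574 V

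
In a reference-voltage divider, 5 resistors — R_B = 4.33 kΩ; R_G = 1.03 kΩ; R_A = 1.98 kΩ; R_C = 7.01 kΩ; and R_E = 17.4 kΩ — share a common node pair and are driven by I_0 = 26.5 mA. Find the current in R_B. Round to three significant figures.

I ≈ 3.21 mA

Conductances: ΣG = 1/4.33 + 1/1.03 + 1/1.98 + 1/7.01 + 1/17.4 = 1.907 (1/kΩ).
R_B takes the fraction G_k/ΣG = 0.2309/1.907 = 0.1211, so I = 26.5 × 0.1211 = 3.209 mA.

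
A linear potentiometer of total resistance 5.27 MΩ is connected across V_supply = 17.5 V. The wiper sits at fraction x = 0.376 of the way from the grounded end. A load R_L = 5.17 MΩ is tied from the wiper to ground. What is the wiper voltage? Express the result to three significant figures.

V_out ≈ 5.31 V

The pot divides into 3.288 MΩ above the wiper and 1.982 MΩ below.
(x·R_p) ‖ R_L = 1.432 MΩ.
V_out = 17.5 × 1.432/(3.288 + 1.432) = 5.310 V.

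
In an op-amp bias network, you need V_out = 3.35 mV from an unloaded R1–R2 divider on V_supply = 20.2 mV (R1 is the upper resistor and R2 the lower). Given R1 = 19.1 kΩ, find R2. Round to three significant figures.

R2 ≈ 3.80 kΩ

The divider ratio is R2/(R1+R2) = 3.35/20.2 = 0.1658.
So R2 = R1 · V_out/(V_supply − V_out) = 19.1 × 3.35/(20.2 − 3.35) = 19.1 × 0.1988 = 3.797 kΩ.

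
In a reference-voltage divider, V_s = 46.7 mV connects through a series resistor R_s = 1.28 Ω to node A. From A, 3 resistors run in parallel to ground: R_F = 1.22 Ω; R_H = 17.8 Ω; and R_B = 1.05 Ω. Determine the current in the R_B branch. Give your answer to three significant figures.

I ≈ 13.3 mA

Equivalent of the parallel group: R_p = 0.5470 Ω.
V_A = 46.7 × 0.5470/1.827 = 13.98 mV.
Branch current I = V_A/R_B = 13.98/1.05 = 13.32 mA.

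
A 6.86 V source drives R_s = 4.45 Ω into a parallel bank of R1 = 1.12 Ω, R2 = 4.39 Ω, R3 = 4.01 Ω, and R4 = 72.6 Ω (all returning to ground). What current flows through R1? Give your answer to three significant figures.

I ≈ 0.856 A

Combine the parallel branches: R_p = (1/1.12 + 1/4.39 + 1/4.01 + 1/72.6)⁻¹ = 0.7226 Ω.
V_A = 6.86 × 0.7226/5.173 = 0.9584 V.
Branch current I = V_A/R1 = 0.9584/1.12 = 0.8557 A.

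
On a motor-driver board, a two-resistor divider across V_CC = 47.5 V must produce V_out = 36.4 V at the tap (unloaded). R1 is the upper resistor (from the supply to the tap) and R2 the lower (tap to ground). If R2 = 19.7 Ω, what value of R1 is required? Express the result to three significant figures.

Required fraction k = V_out/V_CC = 0.7663.
R1 = R2·(1/k − 1) = 19.7 × 0.3049 = 6.007 Ω.

R1 ≈ 6.01 Ω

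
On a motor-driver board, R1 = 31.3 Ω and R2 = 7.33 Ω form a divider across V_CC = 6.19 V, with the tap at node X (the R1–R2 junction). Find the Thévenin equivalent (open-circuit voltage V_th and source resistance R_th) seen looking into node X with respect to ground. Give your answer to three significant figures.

With X open, the divider is unloaded: V_th = 6.19 × 7.33/38.63 = 1.175 V.
Zeroing V_CC shorts the top of R1 to ground, so R_th = R1 ‖ R2 = 5.939 Ω.

V_th ≈ 1.17 V, R_th ≈ 5.94 Ω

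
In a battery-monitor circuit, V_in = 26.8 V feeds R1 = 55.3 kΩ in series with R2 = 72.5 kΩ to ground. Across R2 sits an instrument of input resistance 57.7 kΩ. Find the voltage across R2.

The load sits in parallel with R2, giving an effective lower resistance R2' = R2·R_L/(R2+R_L) = 32.13 kΩ.
Then V_out = V_in · R2'/(R1 + R2') = 26.8 × 32.13/87.43 = 9.849 V.

V_out ≈ 9.85 V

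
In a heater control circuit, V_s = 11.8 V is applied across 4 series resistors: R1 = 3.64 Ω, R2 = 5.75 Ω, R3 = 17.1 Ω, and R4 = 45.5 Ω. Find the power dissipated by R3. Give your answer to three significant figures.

The common current is I = 11.8/71.99 = 0.1639 A.
P(R3) = I²·R3 = (0.1639)² × 17.1 = 0.4594 W.

P ≈ 0.459 W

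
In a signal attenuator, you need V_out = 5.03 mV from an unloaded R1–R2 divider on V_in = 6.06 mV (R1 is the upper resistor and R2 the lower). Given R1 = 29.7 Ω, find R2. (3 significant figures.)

The divider ratio is R2/(R1+R2) = 5.03/6.06 = 0.8300.
So R2 = R1 · V_out/(V_in − V_out) = 29.7 × 5.03/(6.06 − 5.03) = 29.7 × 4.883 = 145.0 Ω.

R2 ≈ 145 Ω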